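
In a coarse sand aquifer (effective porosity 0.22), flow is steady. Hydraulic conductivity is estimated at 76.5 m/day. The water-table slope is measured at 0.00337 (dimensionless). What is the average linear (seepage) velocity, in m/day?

Hydraulic gradient i = 0.00337.
Darcy flux q = K · i = 76.50 × 0.003370 = 0.2578 m/day.
Seepage velocity v = q / n_e = 0.2578 / 0.22 = 1.172 m/day.

1.17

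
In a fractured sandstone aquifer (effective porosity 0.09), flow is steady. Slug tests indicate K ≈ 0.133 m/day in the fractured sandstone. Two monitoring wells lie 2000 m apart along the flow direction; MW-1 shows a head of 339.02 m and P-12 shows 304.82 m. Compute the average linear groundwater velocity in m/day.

0.0253

Hydraulic gradient i = (339.02 − 304.82) / 2000 = 34.2 / 2000 = 0.01710.
Darcy flux q = K · i = 0.1330 × 0.01710 = 0.002274 m/day.
Seepage velocity v = q / n_e = 0.002274 / 0.09 = 0.02527 m/day.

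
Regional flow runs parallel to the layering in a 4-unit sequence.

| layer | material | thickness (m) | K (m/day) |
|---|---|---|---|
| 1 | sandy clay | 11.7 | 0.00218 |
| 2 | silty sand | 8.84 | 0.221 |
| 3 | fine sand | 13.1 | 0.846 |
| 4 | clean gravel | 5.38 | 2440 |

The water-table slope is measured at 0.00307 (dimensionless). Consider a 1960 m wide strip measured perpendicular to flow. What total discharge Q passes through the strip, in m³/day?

79100

Flow is parallel to layering, so each bed carries its own Darcy discharge and the transmissivities add.
Σ(K_i·b_i) = 0.00218×11.7 + 0.221×8.84 + 0.846×13.1 + 2440×5.38 = 13140 m²/day.
Hydraulic gradient i = 0.00307.
Q = Σ(K_i·b_i) · W · i = 13140 × 1960 × 0.003070 = 79068 m³/day.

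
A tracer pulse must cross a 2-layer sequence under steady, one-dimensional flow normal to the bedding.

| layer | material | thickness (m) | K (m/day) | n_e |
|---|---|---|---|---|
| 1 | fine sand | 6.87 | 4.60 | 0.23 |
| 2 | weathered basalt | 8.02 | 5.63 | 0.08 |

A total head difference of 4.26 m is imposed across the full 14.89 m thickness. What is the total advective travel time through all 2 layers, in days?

1.52

With flow normal to the layers, continuity requires the same specific discharge q through every layer.
Σ(b_i/K_i) = 6.87/4.60 + 8.02/5.63 = 2.918 d.
q = Δh / Σ(b_i/K_i) = 4.26 / 2.918 = 1.460 m/day.
In each layer the seepage velocity is v_i = q/n_i, so the layer transit time is t_i = b_i·n_i / q:
  layer 1 (fine sand): t_1 = 6.87 × 0.23 / 1.460 = 1.082 d
  layer 2 (weathered basalt): t_2 = 8.02 × 0.08 / 1.460 = 0.4395 d
Total t = Σ t_i = 1.522 days.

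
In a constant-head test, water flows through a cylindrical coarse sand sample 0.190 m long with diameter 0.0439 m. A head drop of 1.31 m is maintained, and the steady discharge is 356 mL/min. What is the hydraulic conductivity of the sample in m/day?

Cross-sectional area A = π·(d/2)² = π × (0.0439/2)² = 0.001514 m².
Convert discharge: 356 mL/min = 5.933e-06 m³/s.
Darcy's law rearranged: K = Q·L / (A·Δh) = 5.933e-06 × 0.190 / (0.001514 × 1.31) = 0.0005685 m/s = 49.12 m/day.

49.1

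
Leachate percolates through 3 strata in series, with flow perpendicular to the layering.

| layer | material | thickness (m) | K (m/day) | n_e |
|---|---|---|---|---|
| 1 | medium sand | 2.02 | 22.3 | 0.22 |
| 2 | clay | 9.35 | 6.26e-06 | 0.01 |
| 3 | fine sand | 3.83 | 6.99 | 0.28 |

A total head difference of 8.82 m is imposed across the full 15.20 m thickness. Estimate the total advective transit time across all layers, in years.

With flow normal to the layers, continuity requires the same specific discharge q through every layer.
Σ(b_i/K_i) = 2.02/22.3 + 9.35/6.26e-06 + 3.83/6.99 = 1.494e+06 d.
q = Δh / Σ(b_i/K_i) = 8.82 / 1.494e+06 = 5.905e-06 m/day.
In each layer the seepage velocity is v_i = q/n_i, so the layer transit time is t_i = b_i·n_i / q:
  layer 1 (medium sand): t_1 = 2.02 × 0.22 / 5.905e-06 = 75256 d
  layer 2 (clay): t_2 = 9.35 × 0.01 / 5.905e-06 = 15834 d
  layer 3 (fine sand): t_3 = 3.83 × 0.28 / 5.905e-06 = 1.816e+05 d
Total t = Σ t_i = 2.727e+05 days = 746.6 years.

747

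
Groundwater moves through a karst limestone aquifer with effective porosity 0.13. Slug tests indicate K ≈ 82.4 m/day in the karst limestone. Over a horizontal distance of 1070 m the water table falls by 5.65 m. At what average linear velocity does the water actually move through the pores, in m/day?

Hydraulic gradient i = Δh / L = 5.65 / 1070 = 0.005280.
Darcy flux q = K · i = 82.40 × 0.005280 = 0.4351 m/day.
Seepage velocity v = q / n_e = 0.4351 / 0.13 = 3.347 m/day.

3.35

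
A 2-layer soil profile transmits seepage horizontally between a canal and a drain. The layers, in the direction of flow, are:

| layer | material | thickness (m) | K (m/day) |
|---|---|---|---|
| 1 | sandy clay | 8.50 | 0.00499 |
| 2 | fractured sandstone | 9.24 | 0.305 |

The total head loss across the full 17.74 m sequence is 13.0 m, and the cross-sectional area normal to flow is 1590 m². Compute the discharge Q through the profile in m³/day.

Flow is perpendicular to layering, so the layers act in series and the equivalent K is the thickness-weighted harmonic mean.
Total thickness L = 8.50 + 9.24 = 17.74 m.
Σ(b_i/K_i) = 8.50/0.00499 + 9.24/0.305 = 1734 d.
K_eq = L / Σ(b_i/K_i) = 17.74 / 1734 = 0.01023 m/day.
Q = K_eq · A · (Δh/L) = 0.01023 × 1590 × (13.0/17.74) = 11.92 m³/day.

11.9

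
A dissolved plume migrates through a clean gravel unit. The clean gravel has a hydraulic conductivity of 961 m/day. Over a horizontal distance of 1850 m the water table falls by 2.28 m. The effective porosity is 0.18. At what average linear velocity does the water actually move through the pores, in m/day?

Hydraulic gradient i = Δh / L = 2.28 / 1850 = 0.001232.
Darcy flux q = K · i = 961.0 × 0.001232 = 1.184 m/day.
Seepage velocity v = q / n_e = 1.184 / 0.18 = 6.580 m/day.

6.58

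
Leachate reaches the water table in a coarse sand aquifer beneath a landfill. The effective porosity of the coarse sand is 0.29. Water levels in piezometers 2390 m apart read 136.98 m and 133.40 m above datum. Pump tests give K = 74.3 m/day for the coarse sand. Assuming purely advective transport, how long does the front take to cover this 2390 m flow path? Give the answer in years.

17.1

Hydraulic gradient i = (136.98 − 133.40) / 2390 = 3.58 / 2390 = 0.001498.
Darcy flux q = K · i = 74.30 × 0.001498 = 0.1113 m/day.
Seepage velocity v = q / n_e = 0.1113 / 0.29 = 0.3838 m/day.
Travel time t = L / v = 2390 / 0.3838 = 6228 days = 17.05 years.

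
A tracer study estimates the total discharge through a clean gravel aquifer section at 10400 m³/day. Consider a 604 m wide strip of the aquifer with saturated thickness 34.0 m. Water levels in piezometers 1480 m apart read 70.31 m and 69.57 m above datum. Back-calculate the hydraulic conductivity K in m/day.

Cross-sectional area A = 604 × 34.0 = 20536 m².
Hydraulic gradient i = (70.31 − 69.57) / 1480 = 0.74 / 1480 = 0.0005000.
From Q = K·A·i, K = Q / (A·i) = 10400 / (20536 × 0.0005000) = 1013 m/day.

1010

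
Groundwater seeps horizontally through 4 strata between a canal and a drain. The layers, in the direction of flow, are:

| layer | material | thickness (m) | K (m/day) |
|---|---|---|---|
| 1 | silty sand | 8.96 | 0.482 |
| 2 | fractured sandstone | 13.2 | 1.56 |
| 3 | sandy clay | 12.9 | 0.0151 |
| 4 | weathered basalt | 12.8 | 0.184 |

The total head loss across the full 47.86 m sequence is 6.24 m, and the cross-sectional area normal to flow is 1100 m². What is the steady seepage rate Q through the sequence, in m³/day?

7.22

Flow is perpendicular to layering, so the layers act in series and the equivalent K is the thickness-weighted harmonic mean.
Total thickness L = 8.96 + 13.2 + 12.9 + 12.8 = 47.86 m.
Σ(b_i/K_i) = 8.96/0.482 + 13.2/1.56 + 12.9/0.0151 + 12.8/0.184 = 950.9 d.
K_eq = L / Σ(b_i/K_i) = 47.86 / 950.9 = 0.05033 m/day.
Q = K_eq · A · (Δh/L) = 0.05033 × 1100 × (6.24/47.86) = 7.218 m³/day.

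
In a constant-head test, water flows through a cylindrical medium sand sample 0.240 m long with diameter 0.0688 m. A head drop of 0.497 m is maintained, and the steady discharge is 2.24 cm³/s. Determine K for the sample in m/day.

Cross-sectional area A = π·(d/2)² = π × (0.0688/2)² = 0.003718 m².
Convert discharge: 2.24 cm³/s = 2.240e-06 m³/s.
Darcy's law rearranged: K = Q·L / (A·Δh) = 2.240e-06 × 0.240 / (0.003718 × 0.497) = 0.0002910 m/s = 25.14 m/day.

25.1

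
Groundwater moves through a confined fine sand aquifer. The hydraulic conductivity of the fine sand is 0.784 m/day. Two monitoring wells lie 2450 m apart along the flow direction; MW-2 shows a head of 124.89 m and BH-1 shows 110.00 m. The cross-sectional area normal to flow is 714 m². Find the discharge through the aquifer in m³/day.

Hydraulic gradient i = (124.89 − 110.00) / 2450 = 14.89 / 2450 = 0.006078.
Darcy's law: Q = K · A · i = 0.7840 × 714.0 × 0.006078 = 3.402 m³/day.

3.40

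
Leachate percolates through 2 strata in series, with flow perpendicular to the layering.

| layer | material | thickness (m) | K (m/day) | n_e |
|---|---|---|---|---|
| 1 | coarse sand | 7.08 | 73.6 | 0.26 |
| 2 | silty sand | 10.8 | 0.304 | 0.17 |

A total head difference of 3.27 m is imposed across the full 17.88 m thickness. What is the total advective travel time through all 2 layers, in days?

40.1

With flow normal to the layers, continuity requires the same specific discharge q through every layer.
Σ(b_i/K_i) = 7.08/73.6 + 10.8/0.304 = 35.62 d.
q = Δh / Σ(b_i/K_i) = 3.27 / 35.62 = 0.09180 m/day.
In each layer the seepage velocity is v_i = q/n_i, so the layer transit time is t_i = b_i·n_i / q:
  layer 1 (coarse sand): t_1 = 7.08 × 0.26 / 0.09180 = 20.05 d
  layer 2 (silty sand): t_2 = 10.8 × 0.17 / 0.09180 = 20.00 d
Total t = Σ t_i = 40.05 days.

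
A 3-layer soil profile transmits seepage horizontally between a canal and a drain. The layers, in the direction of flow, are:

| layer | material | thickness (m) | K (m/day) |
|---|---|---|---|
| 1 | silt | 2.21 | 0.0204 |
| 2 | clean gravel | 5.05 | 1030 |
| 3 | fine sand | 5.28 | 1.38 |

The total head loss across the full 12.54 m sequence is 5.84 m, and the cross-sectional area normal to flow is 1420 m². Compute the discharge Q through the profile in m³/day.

73.9

Flow is perpendicular to layering, so the layers act in series and the equivalent K is the thickness-weighted harmonic mean.
Total thickness L = 2.21 + 5.05 + 5.28 = 12.54 m.
Σ(b_i/K_i) = 2.21/0.0204 + 5.05/1030 + 5.28/1.38 = 112.2 d.
K_eq = L / Σ(b_i/K_i) = 12.54 / 112.2 = 0.1118 m/day.
Q = K_eq · A · (Δh/L) = 0.1118 × 1420 × (5.84/12.54) = 73.93 m³/day.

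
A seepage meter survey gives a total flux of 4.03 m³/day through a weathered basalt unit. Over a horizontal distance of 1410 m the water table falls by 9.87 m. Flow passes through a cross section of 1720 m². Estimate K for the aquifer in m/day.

0.335

Hydraulic gradient i = Δh / L = 9.87 / 1410 = 0.007000.
From Q = K·A·i, K = Q / (A·i) = 4.03 / (1720 × 0.007000) = 0.3347 m/day.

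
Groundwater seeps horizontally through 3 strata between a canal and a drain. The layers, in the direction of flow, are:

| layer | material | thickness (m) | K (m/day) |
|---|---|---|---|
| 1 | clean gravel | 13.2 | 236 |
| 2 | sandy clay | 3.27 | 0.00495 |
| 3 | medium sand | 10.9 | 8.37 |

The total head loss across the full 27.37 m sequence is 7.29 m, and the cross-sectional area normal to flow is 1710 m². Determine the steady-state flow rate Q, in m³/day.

18.8

Flow is perpendicular to layering, so the layers act in series and the equivalent K is the thickness-weighted harmonic mean.
Total thickness L = 13.2 + 3.27 + 10.9 = 27.37 m.
Σ(b_i/K_i) = 13.2/236 + 3.27/0.00495 + 10.9/8.37 = 662.0 d.
K_eq = L / Σ(b_i/K_i) = 27.37 / 662.0 = 0.04135 m/day.
Q = K_eq · A · (Δh/L) = 0.04135 × 1710 × (7.29/27.37) = 18.83 m³/day.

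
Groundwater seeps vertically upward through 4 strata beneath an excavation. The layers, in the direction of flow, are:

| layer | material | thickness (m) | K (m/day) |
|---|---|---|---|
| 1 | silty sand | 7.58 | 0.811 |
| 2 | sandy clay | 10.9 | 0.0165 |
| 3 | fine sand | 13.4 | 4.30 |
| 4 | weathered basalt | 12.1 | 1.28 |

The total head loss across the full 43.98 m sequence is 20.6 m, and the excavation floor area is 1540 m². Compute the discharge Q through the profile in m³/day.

Flow is perpendicular to layering, so the layers act in series and the equivalent K is the thickness-weighted harmonic mean.
Total thickness L = 7.58 + 10.9 + 13.4 + 12.1 = 43.98 m.
Σ(b_i/K_i) = 7.58/0.811 + 10.9/0.0165 + 13.4/4.30 + 12.1/1.28 = 682.5 d.
K_eq = L / Σ(b_i/K_i) = 43.98 / 682.5 = 0.06444 m/day.
Q = K_eq · A · (Δh/L) = 0.06444 × 1540 × (20.6/43.98) = 46.48 m³/day.

46.5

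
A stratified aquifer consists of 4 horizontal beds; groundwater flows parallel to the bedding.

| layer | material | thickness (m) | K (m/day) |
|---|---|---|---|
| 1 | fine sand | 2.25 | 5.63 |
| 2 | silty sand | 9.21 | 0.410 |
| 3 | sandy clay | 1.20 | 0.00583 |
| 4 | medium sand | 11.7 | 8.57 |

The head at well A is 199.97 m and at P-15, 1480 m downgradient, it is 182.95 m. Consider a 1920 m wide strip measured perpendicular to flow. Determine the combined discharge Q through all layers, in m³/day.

Flow is parallel to layering, so each bed carries its own Darcy discharge and the transmissivities add.
Σ(K_i·b_i) = 5.63×2.25 + 0.410×9.21 + 0.00583×1.20 + 8.57×11.7 = 116.7 m²/day.
Hydraulic gradient i = (199.97 − 182.95) / 1480 = 17.02 / 1480 = 0.01150.
Q = Σ(K_i·b_i) · W · i = 116.7 × 1920 × 0.01150 = 2577 m³/day.

2580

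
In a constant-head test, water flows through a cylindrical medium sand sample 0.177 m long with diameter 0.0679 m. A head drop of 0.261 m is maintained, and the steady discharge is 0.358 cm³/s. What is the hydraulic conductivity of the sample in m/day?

Cross-sectional area A = π·(d/2)² = π × (0.0679/2)² = 0.003621 m².
Convert discharge: 0.358 cm³/s = 3.580e-07 m³/s.
Darcy's law rearranged: K = Q·L / (A·Δh) = 3.580e-07 × 0.177 / (0.003621 × 0.261) = 6.705e-05 m/s = 5.793 m/day.

5.79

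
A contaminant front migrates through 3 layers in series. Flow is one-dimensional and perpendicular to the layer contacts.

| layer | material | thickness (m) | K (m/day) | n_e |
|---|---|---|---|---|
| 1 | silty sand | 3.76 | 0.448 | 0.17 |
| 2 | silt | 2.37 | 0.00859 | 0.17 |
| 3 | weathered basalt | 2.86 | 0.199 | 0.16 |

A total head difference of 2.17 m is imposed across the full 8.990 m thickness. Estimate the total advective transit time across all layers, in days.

206

With flow normal to the layers, continuity requires the same specific discharge q through every layer.
Σ(b_i/K_i) = 3.76/0.448 + 2.37/0.00859 + 2.86/0.199 = 298.7 d.
q = Δh / Σ(b_i/K_i) = 2.17 / 298.7 = 0.007266 m/day.
In each layer the seepage velocity is v_i = q/n_i, so the layer transit time is t_i = b_i·n_i / q:
  layer 1 (silty sand): t_1 = 3.76 × 0.17 / 0.007266 = 87.98 d
  layer 2 (silt): t_2 = 2.37 × 0.17 / 0.007266 = 55.45 d
  layer 3 (weathered basalt): t_3 = 2.86 × 0.16 / 0.007266 = 62.98 d
Total t = Σ t_i = 206.4 days.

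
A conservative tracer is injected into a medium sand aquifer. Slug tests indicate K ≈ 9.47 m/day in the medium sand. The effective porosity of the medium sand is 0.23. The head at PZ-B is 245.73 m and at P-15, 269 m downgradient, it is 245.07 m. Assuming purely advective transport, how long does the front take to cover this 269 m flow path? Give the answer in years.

7.29

Hydraulic gradient i = (245.73 − 245.07) / 269 = 0.66 / 269 = 0.002454.
Darcy flux q = K · i = 9.470 × 0.002454 = 0.02323 m/day.
Seepage velocity v = q / n_e = 0.02323 / 0.23 = 0.1010 m/day.
Travel time t = L / v = 269 / 0.1010 = 2663 days = 7.290 years.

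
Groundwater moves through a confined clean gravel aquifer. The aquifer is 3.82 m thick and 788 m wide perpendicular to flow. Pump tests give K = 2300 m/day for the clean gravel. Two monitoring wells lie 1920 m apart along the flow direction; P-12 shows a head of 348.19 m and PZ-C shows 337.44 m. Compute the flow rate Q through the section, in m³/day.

Cross-sectional area A = 788 × 3.82 = 3010 m².
Hydraulic gradient i = (348.19 − 337.44) / 1920 = 10.75 / 1920 = 0.005599.
Darcy's law: Q = K · A · i = 2300 × 3010 × 0.005599 = 38764 m³/day.

38800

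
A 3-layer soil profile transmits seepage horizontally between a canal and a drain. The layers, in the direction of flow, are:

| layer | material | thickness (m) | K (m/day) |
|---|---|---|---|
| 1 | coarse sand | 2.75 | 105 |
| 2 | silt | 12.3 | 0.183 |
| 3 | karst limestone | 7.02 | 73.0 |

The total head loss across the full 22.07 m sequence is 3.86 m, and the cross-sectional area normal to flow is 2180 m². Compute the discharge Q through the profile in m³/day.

125

Flow is perpendicular to layering, so the layers act in series and the equivalent K is the thickness-weighted harmonic mean.
Total thickness L = 2.75 + 12.3 + 7.02 = 22.07 m.
Σ(b_i/K_i) = 2.75/105 + 12.3/0.183 + 7.02/73.0 = 67.34 d.
K_eq = L / Σ(b_i/K_i) = 22.07 / 67.34 = 0.3278 m/day.
Q = K_eq · A · (Δh/L) = 0.3278 × 2180 × (3.86/22.07) = 125.0 m³/day.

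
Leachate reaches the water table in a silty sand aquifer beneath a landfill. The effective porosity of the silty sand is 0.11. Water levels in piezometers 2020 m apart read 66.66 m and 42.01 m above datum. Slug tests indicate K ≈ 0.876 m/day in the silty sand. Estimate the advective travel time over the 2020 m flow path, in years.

56.9

Hydraulic gradient i = (66.66 − 42.01) / 2020 = 24.65 / 2020 = 0.01220.
Darcy flux q = K · i = 0.8760 × 0.01220 = 0.01069 m/day.
Seepage velocity v = q / n_e = 0.01069 / 0.11 = 0.09718 m/day.
Travel time t = L / v = 2020 / 0.09718 = 20786 days = 56.91 years.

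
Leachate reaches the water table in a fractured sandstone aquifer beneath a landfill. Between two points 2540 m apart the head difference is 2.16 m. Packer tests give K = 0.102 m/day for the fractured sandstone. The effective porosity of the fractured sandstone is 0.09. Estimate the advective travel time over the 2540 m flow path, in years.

7220

Hydraulic gradient i = Δh / L = 2.16 / 2540 = 0.0008504.
Darcy flux q = K · i = 0.1020 × 0.0008504 = 8.674e-05 m/day.
Seepage velocity v = q / n_e = 8.674e-05 / 0.09 = 0.0009638 m/day.
Travel time t = L / v = 2540 / 0.0009638 = 2.635e+06 days = 7215 years.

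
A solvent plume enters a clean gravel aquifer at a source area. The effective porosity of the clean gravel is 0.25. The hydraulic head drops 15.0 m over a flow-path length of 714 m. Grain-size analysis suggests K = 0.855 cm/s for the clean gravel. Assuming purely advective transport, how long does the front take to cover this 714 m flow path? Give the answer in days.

Convert K: 0.855 cm/s × 864 = 738.7 m/day.
Hydraulic gradient i = Δh / L = 15.0 / 714 = 0.02101.
Darcy flux q = K · i = 738.7 × 0.02101 = 15.52 m/day.
Seepage velocity v = q / n_e = 15.52 / 0.25 = 62.08 m/day.
Travel time t = L / v = 714 / 62.08 = 11.50 days.

11.5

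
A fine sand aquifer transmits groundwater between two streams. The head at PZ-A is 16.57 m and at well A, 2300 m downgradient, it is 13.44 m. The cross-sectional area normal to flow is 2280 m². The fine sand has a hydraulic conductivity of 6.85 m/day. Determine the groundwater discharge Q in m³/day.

21.3

Hydraulic gradient i = (16.57 − 13.44) / 2300 = 3.13 / 2300 = 0.001361.
Darcy's law: Q = K · A · i = 6.850 × 2280 × 0.001361 = 21.25 m³/day.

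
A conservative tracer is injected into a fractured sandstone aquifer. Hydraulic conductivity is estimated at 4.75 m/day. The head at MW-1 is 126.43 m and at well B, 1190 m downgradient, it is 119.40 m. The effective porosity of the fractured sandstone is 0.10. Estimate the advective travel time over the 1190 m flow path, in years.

Hydraulic gradient i = (126.43 − 119.40) / 1190 = 7.03 / 1190 = 0.005908.
Darcy flux q = K · i = 4.750 × 0.005908 = 0.02806 m/day.
Seepage velocity v = q / n_e = 0.02806 / 0.10 = 0.2806 m/day.
Travel time t = L / v = 1190 / 0.2806 = 4241 days = 11.61 years.

11.6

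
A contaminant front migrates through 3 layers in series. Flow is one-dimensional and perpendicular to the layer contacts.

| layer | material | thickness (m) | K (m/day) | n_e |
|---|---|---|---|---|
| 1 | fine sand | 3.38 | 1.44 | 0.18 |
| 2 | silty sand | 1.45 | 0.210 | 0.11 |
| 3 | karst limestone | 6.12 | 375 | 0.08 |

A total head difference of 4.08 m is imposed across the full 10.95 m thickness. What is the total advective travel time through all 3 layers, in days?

2.86

With flow normal to the layers, continuity requires the same specific discharge q through every layer.
Σ(b_i/K_i) = 3.38/1.44 + 1.45/0.210 + 6.12/375 = 9.268 d.
q = Δh / Σ(b_i/K_i) = 4.08 / 9.268 = 0.4402 m/day.
In each layer the seepage velocity is v_i = q/n_i, so the layer transit time is t_i = b_i·n_i / q:
  layer 1 (fine sand): t_1 = 3.38 × 0.18 / 0.4402 = 1.382 d
  layer 2 (silty sand): t_2 = 1.45 × 0.11 / 0.4402 = 0.3623 d
  layer 3 (karst limestone): t_3 = 6.12 × 0.08 / 0.4402 = 1.112 d
Total t = Σ t_i = 2.857 days.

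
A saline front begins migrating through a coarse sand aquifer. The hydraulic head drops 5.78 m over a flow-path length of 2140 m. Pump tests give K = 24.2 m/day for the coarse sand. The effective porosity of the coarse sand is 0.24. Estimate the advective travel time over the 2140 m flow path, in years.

21.5

Hydraulic gradient i = Δh / L = 5.78 / 2140 = 0.002701.
Darcy flux q = K · i = 24.20 × 0.002701 = 0.06536 m/day.
Seepage velocity v = q / n_e = 0.06536 / 0.24 = 0.2723 m/day.
Travel time t = L / v = 2140 / 0.2723 = 7858 days = 21.51 years.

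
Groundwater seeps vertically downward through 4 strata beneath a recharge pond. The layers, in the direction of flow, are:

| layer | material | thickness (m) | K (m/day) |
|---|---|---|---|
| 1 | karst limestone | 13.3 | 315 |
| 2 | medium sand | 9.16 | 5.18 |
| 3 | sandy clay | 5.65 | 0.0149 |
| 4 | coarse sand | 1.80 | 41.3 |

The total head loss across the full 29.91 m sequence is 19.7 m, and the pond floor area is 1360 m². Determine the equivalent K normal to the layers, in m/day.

0.0785

Flow is perpendicular to layering, so the layers act in series and the equivalent K is the thickness-weighted harmonic mean.
Total thickness L = 13.3 + 9.16 + 5.65 + 1.80 = 29.91 m.
Σ(b_i/K_i) = 13.3/315 + 9.16/5.18 + 5.65/0.0149 + 1.80/41.3 = 381.0 d.
K_eq = L / Σ(b_i/K_i) = 29.91 / 381.0 = 0.07849 m/day.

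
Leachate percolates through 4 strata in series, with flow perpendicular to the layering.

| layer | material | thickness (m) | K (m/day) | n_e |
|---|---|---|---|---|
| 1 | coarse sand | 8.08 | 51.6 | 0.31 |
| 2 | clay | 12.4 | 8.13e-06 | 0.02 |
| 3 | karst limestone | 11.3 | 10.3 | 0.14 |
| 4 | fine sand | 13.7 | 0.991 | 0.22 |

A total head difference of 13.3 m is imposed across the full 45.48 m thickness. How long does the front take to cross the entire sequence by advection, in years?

With flow normal to the layers, continuity requires the same specific discharge q through every layer.
Σ(b_i/K_i) = 8.08/51.6 + 12.4/8.13e-06 + 11.3/10.3 + 13.7/0.991 = 1.525e+06 d.
q = Δh / Σ(b_i/K_i) = 13.3 / 1.525e+06 = 8.720e-06 m/day.
In each layer the seepage velocity is v_i = q/n_i, so the layer transit time is t_i = b_i·n_i / q:
  layer 1 (coarse sand): t_1 = 8.08 × 0.31 / 8.720e-06 = 2.872e+05 d
  layer 2 (clay): t_2 = 12.4 × 0.02 / 8.720e-06 = 28440 d
  layer 3 (karst limestone): t_3 = 11.3 × 0.14 / 8.720e-06 = 1.814e+05 d
  layer 4 (fine sand): t_4 = 13.7 × 0.22 / 8.720e-06 = 3.456e+05 d
Total t = Σ t_i = 8.428e+05 days = 2307 years.

2310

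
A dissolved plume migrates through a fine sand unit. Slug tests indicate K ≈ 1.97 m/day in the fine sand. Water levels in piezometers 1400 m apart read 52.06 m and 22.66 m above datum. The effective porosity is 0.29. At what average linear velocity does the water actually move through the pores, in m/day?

Hydraulic gradient i = (52.06 − 22.66) / 1400 = 29.4 / 1400 = 0.02100.
Darcy flux q = K · i = 1.970 × 0.02100 = 0.04137 m/day.
Seepage velocity v = q / n_e = 0.04137 / 0.29 = 0.1427 m/day.

0.143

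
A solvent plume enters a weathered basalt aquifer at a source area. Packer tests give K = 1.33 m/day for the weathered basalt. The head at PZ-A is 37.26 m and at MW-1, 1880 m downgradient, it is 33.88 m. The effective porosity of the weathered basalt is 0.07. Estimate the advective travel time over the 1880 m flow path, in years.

Hydraulic gradient i = (37.26 − 33.88) / 1880 = 3.38 / 1880 = 0.001798.
Darcy flux q = K · i = 1.330 × 0.001798 = 0.002391 m/day.
Seepage velocity v = q / n_e = 0.002391 / 0.07 = 0.03416 m/day.
Travel time t = L / v = 1880 / 0.03416 = 55036 days = 150.7 years.

151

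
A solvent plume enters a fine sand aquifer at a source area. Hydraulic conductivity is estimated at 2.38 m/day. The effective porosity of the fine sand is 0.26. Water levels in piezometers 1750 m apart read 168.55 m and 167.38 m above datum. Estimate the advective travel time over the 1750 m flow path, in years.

783

Hydraulic gradient i = (168.55 − 167.38) / 1750 = 1.17 / 1750 = 0.0006686.
Darcy flux q = K · i = 2.380 × 0.0006686 = 0.001591 m/day.
Seepage velocity v = q / n_e = 0.001591 / 0.26 = 0.006120 m/day.
Travel time t = L / v = 1750 / 0.006120 = 2.859e+05 days = 782.9 years.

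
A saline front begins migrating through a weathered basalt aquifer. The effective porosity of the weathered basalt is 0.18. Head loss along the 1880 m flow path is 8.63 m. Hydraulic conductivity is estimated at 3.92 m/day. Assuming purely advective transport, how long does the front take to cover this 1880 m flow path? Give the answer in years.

51.5

Hydraulic gradient i = Δh / L = 8.63 / 1880 = 0.004590.
Darcy flux q = K · i = 3.920 × 0.004590 = 0.01799 m/day.
Seepage velocity v = q / n_e = 0.01799 / 0.18 = 0.09997 m/day.
Travel time t = L / v = 1880 / 0.09997 = 18806 days = 51.49 years.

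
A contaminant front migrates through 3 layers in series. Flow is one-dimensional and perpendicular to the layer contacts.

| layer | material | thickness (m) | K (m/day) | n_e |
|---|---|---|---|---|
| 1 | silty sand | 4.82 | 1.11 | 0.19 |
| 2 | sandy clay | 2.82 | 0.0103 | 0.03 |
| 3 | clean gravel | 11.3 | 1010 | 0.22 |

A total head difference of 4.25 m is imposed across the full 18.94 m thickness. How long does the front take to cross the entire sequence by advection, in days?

With flow normal to the layers, continuity requires the same specific discharge q through every layer.
Σ(b_i/K_i) = 4.82/1.11 + 2.82/0.0103 + 11.3/1010 = 278.1 d.
q = Δh / Σ(b_i/K_i) = 4.25 / 278.1 = 0.01528 m/day.
In each layer the seepage velocity is v_i = q/n_i, so the layer transit time is t_i = b_i·n_i / q:
  layer 1 (silty sand): t_1 = 4.82 × 0.19 / 0.01528 = 59.93 d
  layer 2 (sandy clay): t_2 = 2.82 × 0.03 / 0.01528 = 5.537 d
  layer 3 (clean gravel): t_3 = 11.3 × 0.22 / 0.01528 = 162.7 d
Total t = Σ t_i = 228.2 days.

228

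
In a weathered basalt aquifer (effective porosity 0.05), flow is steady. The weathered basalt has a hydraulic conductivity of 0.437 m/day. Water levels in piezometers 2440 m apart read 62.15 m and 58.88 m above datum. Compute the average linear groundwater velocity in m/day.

Hydraulic gradient i = (62.15 − 58.88) / 2440 = 3.27 / 2440 = 0.001340.
Darcy flux q = K · i = 0.4370 × 0.001340 = 0.0005857 m/day.
Seepage velocity v = q / n_e = 0.0005857 / 0.05 = 0.01171 m/day.

0.0117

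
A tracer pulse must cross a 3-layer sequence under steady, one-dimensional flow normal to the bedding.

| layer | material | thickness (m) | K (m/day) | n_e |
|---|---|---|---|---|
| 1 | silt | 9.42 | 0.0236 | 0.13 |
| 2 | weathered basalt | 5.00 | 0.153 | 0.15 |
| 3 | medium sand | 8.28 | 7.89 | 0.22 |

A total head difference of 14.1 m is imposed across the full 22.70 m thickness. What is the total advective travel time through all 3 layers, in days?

117

With flow normal to the layers, continuity requires the same specific discharge q through every layer.
Σ(b_i/K_i) = 9.42/0.0236 + 5.00/0.153 + 8.28/7.89 = 432.9 d.
q = Δh / Σ(b_i/K_i) = 14.1 / 432.9 = 0.03257 m/day.
In each layer the seepage velocity is v_i = q/n_i, so the layer transit time is t_i = b_i·n_i / q:
  layer 1 (silt): t_1 = 9.42 × 0.13 / 0.03257 = 37.60 d
  layer 2 (weathered basalt): t_2 = 5.00 × 0.15 / 0.03257 = 23.03 d
  layer 3 (medium sand): t_3 = 8.28 × 0.22 / 0.03257 = 55.92 d
Total t = Σ t_i = 116.5 days.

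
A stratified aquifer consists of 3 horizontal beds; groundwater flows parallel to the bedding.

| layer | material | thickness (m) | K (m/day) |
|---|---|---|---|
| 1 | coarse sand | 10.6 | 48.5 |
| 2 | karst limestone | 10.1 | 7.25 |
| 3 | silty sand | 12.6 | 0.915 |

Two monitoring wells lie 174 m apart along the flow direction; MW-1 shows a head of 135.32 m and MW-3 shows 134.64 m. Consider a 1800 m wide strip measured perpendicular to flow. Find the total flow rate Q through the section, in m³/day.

4210

Flow is parallel to layering, so each bed carries its own Darcy discharge and the transmissivities add.
Σ(K_i·b_i) = 48.5×10.6 + 7.25×10.1 + 0.915×12.6 = 598.9 m²/day.
Hydraulic gradient i = (135.32 − 134.64) / 174 = 0.68 / 174 = 0.003908.
Q = Σ(K_i·b_i) · W · i = 598.9 × 1800 × 0.003908 = 4213 m³/day.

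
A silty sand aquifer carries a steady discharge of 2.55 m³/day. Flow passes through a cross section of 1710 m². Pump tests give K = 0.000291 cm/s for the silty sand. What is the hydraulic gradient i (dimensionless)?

Convert K: 0.000291 cm/s × 864 = 0.2514 m/day.
From Q = K·A·i, i = Q / (K·A) = 2.55 / (0.2514 × 1710) = 0.005931.

0.00593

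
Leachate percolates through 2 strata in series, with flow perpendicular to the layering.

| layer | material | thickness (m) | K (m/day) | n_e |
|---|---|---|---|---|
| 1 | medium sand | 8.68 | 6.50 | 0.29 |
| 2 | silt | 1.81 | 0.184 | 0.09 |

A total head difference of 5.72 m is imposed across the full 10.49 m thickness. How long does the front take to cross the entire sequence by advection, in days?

5.23

With flow normal to the layers, continuity requires the same specific discharge q through every layer.
Σ(b_i/K_i) = 8.68/6.50 + 1.81/0.184 = 11.17 d.
q = Δh / Σ(b_i/K_i) = 5.72 / 11.17 = 0.5120 m/day.
In each layer the seepage velocity is v_i = q/n_i, so the layer transit time is t_i = b_i·n_i / q:
  layer 1 (medium sand): t_1 = 8.68 × 0.29 / 0.5120 = 4.917 d
  layer 2 (silt): t_2 = 1.81 × 0.09 / 0.5120 = 0.3182 d
Total t = Σ t_i = 5.235 days.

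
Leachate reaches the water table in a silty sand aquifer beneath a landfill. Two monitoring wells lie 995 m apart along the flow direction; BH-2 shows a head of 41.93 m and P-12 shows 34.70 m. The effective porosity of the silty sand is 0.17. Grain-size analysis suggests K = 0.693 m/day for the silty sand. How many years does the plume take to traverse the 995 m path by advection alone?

92.0

Hydraulic gradient i = (41.93 − 34.70) / 995 = 7.23 / 995 = 0.007266.
Darcy flux q = K · i = 0.6930 × 0.007266 = 0.005036 m/day.
Seepage velocity v = q / n_e = 0.005036 / 0.17 = 0.02962 m/day.
Travel time t = L / v = 995 / 0.02962 = 33591 days = 91.97 years.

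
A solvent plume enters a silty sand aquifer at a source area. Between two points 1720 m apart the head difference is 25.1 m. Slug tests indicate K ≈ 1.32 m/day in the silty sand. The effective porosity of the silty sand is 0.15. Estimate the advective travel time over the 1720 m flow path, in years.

Hydraulic gradient i = Δh / L = 25.1 / 1720 = 0.01459.
Darcy flux q = K · i = 1.320 × 0.01459 = 0.01926 m/day.
Seepage velocity v = q / n_e = 0.01926 / 0.15 = 0.1284 m/day.
Travel time t = L / v = 1720 / 0.1284 = 13394 days = 36.67 years.

36.7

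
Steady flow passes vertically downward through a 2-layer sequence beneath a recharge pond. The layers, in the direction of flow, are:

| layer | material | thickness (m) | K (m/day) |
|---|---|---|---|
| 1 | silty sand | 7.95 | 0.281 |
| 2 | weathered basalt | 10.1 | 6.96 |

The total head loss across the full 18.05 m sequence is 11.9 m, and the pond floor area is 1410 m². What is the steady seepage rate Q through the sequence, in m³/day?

Flow is perpendicular to layering, so the layers act in series and the equivalent K is the thickness-weighted harmonic mean.
Total thickness L = 7.95 + 10.1 = 18.05 m.
Σ(b_i/K_i) = 7.95/0.281 + 10.1/6.96 = 29.74 d.
K_eq = L / Σ(b_i/K_i) = 18.05 / 29.74 = 0.6069 m/day.
Q = K_eq · A · (Δh/L) = 0.6069 × 1410 × (11.9/18.05) = 564.1 m³/day.

564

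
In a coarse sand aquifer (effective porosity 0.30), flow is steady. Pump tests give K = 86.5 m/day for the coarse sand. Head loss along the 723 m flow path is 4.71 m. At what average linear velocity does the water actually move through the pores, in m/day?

1.88

Hydraulic gradient i = Δh / L = 4.71 / 723 = 0.006515.
Darcy flux q = K · i = 86.50 × 0.006515 = 0.5635 m/day.
Seepage velocity v = q / n_e = 0.5635 / 0.30 = 1.878 m/day.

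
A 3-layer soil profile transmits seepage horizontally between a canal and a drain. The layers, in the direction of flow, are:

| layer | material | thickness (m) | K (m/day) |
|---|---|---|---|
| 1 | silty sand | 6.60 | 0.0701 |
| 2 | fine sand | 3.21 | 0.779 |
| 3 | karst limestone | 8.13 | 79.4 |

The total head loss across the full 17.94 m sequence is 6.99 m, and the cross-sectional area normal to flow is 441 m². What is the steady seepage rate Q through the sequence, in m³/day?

Flow is perpendicular to layering, so the layers act in series and the equivalent K is the thickness-weighted harmonic mean.
Total thickness L = 6.60 + 3.21 + 8.13 = 17.94 m.
Σ(b_i/K_i) = 6.60/0.0701 + 3.21/0.779 + 8.13/79.4 = 98.37 d.
K_eq = L / Σ(b_i/K_i) = 17.94 / 98.37 = 0.1824 m/day.
Q = K_eq · A · (Δh/L) = 0.1824 × 441 × (6.99/17.94) = 31.34 m³/day.

31.3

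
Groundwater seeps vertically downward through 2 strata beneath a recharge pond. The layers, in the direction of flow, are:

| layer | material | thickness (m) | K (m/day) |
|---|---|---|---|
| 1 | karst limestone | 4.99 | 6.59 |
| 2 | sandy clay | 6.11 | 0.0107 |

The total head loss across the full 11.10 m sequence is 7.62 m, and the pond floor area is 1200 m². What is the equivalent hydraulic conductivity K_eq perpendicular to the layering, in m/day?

0.0194

Flow is perpendicular to layering, so the layers act in series and the equivalent K is the thickness-weighted harmonic mean.
Total thickness L = 4.99 + 6.11 = 11.10 m.
Σ(b_i/K_i) = 4.99/6.59 + 6.11/0.0107 = 571.8 d.
K_eq = L / Σ(b_i/K_i) = 11.10 / 571.8 = 0.01941 m/day.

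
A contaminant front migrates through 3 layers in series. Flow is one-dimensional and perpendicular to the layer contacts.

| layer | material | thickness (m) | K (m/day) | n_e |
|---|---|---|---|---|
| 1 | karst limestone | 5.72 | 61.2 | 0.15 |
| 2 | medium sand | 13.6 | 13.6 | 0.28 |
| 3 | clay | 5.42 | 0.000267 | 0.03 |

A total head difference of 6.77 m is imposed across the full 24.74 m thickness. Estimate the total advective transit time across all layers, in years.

With flow normal to the layers, continuity requires the same specific discharge q through every layer.
Σ(b_i/K_i) = 5.72/61.2 + 13.6/13.6 + 5.42/0.000267 = 20301 d.
q = Δh / Σ(b_i/K_i) = 6.77 / 20301 = 0.0003335 m/day.
In each layer the seepage velocity is v_i = q/n_i, so the layer transit time is t_i = b_i·n_i / q:
  layer 1 (karst limestone): t_1 = 5.72 × 0.15 / 0.0003335 = 2573 d
  layer 2 (medium sand): t_2 = 13.6 × 0.28 / 0.0003335 = 11419 d
  layer 3 (clay): t_3 = 5.42 × 0.03 / 0.0003335 = 487.6 d
Total t = Σ t_i = 14479 days = 39.64 years.

39.6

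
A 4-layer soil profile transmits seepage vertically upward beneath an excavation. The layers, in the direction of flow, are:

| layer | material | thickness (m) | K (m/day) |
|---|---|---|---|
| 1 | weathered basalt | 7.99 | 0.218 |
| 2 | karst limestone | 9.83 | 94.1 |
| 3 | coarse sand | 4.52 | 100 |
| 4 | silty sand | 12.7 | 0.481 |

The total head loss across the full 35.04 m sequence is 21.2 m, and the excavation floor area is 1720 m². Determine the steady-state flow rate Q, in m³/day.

577

Flow is perpendicular to layering, so the layers act in series and the equivalent K is the thickness-weighted harmonic mean.
Total thickness L = 7.99 + 9.83 + 4.52 + 12.7 = 35.04 m.
Σ(b_i/K_i) = 7.99/0.218 + 9.83/94.1 + 4.52/100 + 12.7/0.481 = 63.20 d.
K_eq = L / Σ(b_i/K_i) = 35.04 / 63.20 = 0.5544 m/day.
Q = K_eq · A · (Δh/L) = 0.5544 × 1720 × (21.2/35.04) = 576.9 m³/day.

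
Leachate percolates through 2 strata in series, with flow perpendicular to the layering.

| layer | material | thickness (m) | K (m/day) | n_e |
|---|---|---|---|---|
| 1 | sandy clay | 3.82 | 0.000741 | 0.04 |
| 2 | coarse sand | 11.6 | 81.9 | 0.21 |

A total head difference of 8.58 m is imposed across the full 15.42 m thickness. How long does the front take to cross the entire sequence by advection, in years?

4.26

With flow normal to the layers, continuity requires the same specific discharge q through every layer.
Σ(b_i/K_i) = 3.82/0.000741 + 11.6/81.9 = 5155 d.
q = Δh / Σ(b_i/K_i) = 8.58 / 5155 = 0.001664 m/day.
In each layer the seepage velocity is v_i = q/n_i, so the layer transit time is t_i = b_i·n_i / q:
  layer 1 (sandy clay): t_1 = 3.82 × 0.04 / 0.001664 = 91.81 d
  layer 2 (coarse sand): t_2 = 11.6 × 0.21 / 0.001664 = 1464 d
Total t = Σ t_i = 1555 days = 4.259 years.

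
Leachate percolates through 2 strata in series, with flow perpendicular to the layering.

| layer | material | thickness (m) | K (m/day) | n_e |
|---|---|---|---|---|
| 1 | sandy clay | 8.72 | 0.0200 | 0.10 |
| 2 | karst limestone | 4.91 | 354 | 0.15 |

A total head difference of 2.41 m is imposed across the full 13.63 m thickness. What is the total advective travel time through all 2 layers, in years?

With flow normal to the layers, continuity requires the same specific discharge q through every layer.
Σ(b_i/K_i) = 8.72/0.0200 + 4.91/354 = 436.0 d.
q = Δh / Σ(b_i/K_i) = 2.41 / 436.0 = 0.005527 m/day.
In each layer the seepage velocity is v_i = q/n_i, so the layer transit time is t_i = b_i·n_i / q:
  layer 1 (sandy clay): t_1 = 8.72 × 0.10 / 0.005527 = 157.8 d
  layer 2 (karst limestone): t_2 = 4.91 × 0.15 / 0.005527 = 133.2 d
Total t = Σ t_i = 291.0 days = 0.7967 years.

0.797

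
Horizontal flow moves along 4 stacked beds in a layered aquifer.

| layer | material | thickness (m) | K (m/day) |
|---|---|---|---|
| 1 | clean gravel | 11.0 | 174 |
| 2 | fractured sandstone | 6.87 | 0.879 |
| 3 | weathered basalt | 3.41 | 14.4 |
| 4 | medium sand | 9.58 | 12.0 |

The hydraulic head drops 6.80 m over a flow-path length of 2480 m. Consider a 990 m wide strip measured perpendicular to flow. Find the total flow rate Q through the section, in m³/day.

5660

Flow is parallel to layering, so each bed carries its own Darcy discharge and the transmissivities add.
Σ(K_i·b_i) = 174×11.0 + 0.879×6.87 + 14.4×3.41 + 12.0×9.58 = 2084 m²/day.
Hydraulic gradient i = Δh / L = 6.80 / 2480 = 0.002742.
Q = Σ(K_i·b_i) · W · i = 2084 × 990 × 0.002742 = 5657 m³/day.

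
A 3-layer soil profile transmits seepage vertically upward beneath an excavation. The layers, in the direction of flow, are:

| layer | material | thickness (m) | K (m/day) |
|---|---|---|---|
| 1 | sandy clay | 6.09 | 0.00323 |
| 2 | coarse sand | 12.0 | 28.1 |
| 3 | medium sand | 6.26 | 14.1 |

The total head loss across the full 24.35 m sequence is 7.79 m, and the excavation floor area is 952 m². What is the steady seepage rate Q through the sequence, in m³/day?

3.93

Flow is perpendicular to layering, so the layers act in series and the equivalent K is the thickness-weighted harmonic mean.
Total thickness L = 6.09 + 12.0 + 6.26 = 24.35 m.
Σ(b_i/K_i) = 6.09/0.00323 + 12.0/28.1 + 6.26/14.1 = 1886 d.
K_eq = L / Σ(b_i/K_i) = 24.35 / 1886 = 0.01291 m/day.
Q = K_eq · A · (Δh/L) = 0.01291 × 952 × (7.79/24.35) = 3.932 m³/day.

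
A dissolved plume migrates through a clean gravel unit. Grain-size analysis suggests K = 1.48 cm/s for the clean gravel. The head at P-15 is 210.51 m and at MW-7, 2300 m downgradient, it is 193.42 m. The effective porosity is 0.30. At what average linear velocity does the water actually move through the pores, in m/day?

31.7

Convert K: 1.48 cm/s × 864 = 1279 m/day.
Hydraulic gradient i = (210.51 − 193.42) / 2300 = 17.09 / 2300 = 0.007430.
Darcy flux q = K · i = 1279 × 0.007430 = 9.501 m/day.
Seepage velocity v = q / n_e = 9.501 / 0.30 = 31.67 m/day.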